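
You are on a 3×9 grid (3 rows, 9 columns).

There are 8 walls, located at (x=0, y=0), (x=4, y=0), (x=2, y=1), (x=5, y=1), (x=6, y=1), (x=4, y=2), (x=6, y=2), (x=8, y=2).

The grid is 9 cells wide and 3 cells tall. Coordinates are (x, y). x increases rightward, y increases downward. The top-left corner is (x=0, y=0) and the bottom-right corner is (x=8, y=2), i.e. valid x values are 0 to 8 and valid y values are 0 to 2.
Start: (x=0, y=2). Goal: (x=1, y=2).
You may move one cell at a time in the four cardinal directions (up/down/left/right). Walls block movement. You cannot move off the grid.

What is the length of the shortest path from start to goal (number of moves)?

BFS from (x=0, y=2) until reaching (x=1, y=2):
  Distance 0: (x=0, y=2)
  Distance 1: (x=0, y=1), (x=1, y=2)  <- goal reached here
One shortest path (1 moves): (x=0, y=2) -> (x=1, y=2)

Answer: Shortest path length: 1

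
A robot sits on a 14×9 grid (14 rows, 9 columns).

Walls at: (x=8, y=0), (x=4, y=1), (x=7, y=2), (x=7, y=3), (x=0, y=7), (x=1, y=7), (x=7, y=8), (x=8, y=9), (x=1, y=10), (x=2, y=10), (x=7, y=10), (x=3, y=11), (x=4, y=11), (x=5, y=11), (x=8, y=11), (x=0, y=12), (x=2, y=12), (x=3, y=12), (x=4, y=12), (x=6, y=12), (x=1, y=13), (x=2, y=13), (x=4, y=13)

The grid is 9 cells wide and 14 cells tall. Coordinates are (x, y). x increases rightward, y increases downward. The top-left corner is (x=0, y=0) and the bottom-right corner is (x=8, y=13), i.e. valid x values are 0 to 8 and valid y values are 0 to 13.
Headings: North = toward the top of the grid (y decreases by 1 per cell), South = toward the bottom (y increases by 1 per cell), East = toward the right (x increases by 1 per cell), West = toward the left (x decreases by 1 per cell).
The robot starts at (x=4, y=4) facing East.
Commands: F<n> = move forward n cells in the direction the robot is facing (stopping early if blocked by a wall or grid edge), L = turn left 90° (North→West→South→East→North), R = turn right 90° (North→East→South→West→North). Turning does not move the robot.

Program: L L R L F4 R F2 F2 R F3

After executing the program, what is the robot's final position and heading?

Start: (x=4, y=4), facing East
  L: turn left, now facing North
  L: turn left, now facing West
  R: turn right, now facing North
  L: turn left, now facing West
  F4: move forward 4, now at (x=0, y=4)
  R: turn right, now facing North
  F2: move forward 2, now at (x=0, y=2)
  F2: move forward 2, now at (x=0, y=0)
  R: turn right, now facing East
  F3: move forward 3, now at (x=3, y=0)
Final: (x=3, y=0), facing East

Answer: Final position: (x=3, y=0), facing East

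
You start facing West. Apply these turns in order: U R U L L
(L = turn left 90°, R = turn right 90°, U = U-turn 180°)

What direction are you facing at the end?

Answer: Final heading: South

Derivation:
Start: West
  U (U-turn (180°)) -> East
  R (right (90° clockwise)) -> South
  U (U-turn (180°)) -> North
  L (left (90° counter-clockwise)) -> West
  L (left (90° counter-clockwise)) -> South
Final: South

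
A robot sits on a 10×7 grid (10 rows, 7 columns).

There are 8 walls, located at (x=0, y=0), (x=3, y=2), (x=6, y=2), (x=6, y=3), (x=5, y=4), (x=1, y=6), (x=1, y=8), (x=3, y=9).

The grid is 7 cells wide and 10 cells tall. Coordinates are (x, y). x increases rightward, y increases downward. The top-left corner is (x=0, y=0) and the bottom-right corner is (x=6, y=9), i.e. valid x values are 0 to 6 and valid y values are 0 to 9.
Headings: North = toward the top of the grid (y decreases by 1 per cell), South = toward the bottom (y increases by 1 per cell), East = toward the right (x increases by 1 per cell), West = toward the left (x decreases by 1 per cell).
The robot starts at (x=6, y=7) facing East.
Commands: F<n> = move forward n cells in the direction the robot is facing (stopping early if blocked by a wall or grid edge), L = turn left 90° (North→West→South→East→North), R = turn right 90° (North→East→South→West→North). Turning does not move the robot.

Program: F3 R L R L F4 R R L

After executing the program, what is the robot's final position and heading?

Answer: Final position: (x=6, y=7), facing South

Derivation:
Start: (x=6, y=7), facing East
  F3: move forward 0/3 (blocked), now at (x=6, y=7)
  R: turn right, now facing South
  L: turn left, now facing East
  R: turn right, now facing South
  L: turn left, now facing East
  F4: move forward 0/4 (blocked), now at (x=6, y=7)
  R: turn right, now facing South
  R: turn right, now facing West
  L: turn left, now facing South
Final: (x=6, y=7), facing South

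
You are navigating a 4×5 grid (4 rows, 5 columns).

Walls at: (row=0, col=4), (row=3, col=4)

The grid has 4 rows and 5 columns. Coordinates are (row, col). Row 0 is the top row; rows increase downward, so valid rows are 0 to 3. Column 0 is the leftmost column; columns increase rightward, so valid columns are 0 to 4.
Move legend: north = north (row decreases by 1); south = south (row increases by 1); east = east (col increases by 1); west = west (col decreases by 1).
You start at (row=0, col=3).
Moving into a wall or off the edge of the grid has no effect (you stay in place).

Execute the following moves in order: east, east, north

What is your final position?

Answer: Final position: (row=0, col=3)

Derivation:
Start: (row=0, col=3)
  east (east): blocked, stay at (row=0, col=3)
  east (east): blocked, stay at (row=0, col=3)
  north (north): blocked, stay at (row=0, col=3)
Final: (row=0, col=3)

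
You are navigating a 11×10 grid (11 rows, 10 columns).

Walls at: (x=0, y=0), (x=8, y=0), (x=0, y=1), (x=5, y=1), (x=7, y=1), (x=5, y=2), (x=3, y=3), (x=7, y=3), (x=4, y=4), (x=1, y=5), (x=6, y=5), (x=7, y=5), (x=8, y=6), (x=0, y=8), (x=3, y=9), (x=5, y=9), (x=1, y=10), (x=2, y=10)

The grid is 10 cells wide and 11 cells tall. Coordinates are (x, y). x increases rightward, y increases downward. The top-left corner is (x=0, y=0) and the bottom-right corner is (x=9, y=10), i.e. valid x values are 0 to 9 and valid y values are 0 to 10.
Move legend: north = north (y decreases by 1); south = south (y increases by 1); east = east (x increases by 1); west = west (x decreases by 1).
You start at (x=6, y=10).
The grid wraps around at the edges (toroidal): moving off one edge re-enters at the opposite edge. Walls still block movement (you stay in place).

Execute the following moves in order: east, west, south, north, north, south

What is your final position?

Answer: Final position: (x=6, y=10)

Derivation:
Start: (x=6, y=10)
  east (east): (x=6, y=10) -> (x=7, y=10)
  west (west): (x=7, y=10) -> (x=6, y=10)
  south (south): (x=6, y=10) -> (x=6, y=0)
  north (north): (x=6, y=0) -> (x=6, y=10)
  north (north): (x=6, y=10) -> (x=6, y=9)
  south (south): (x=6, y=9) -> (x=6, y=10)
Final: (x=6, y=10)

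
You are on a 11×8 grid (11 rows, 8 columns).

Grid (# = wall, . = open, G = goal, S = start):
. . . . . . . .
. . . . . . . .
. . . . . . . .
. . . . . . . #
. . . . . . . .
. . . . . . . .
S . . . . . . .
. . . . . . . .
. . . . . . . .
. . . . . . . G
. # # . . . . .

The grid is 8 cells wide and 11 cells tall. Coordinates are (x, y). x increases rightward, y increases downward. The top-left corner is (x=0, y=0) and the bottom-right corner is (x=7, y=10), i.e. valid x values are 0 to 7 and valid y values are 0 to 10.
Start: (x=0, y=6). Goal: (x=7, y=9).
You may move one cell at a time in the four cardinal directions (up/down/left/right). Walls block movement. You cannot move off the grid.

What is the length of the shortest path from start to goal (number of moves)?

BFS from (x=0, y=6) until reaching (x=7, y=9):
  Distance 0: (x=0, y=6)
  Distance 1: (x=0, y=5), (x=1, y=6), (x=0, y=7)
  Distance 2: (x=0, y=4), (x=1, y=5), (x=2, y=6), (x=1, y=7), (x=0, y=8)
  Distance 3: (x=0, y=3), (x=1, y=4), (x=2, y=5), (x=3, y=6), (x=2, y=7), (x=1, y=8), (x=0, y=9)
  Distance 4: (x=0, y=2), (x=1, y=3), (x=2, y=4), (x=3, y=5), (x=4, y=6), (x=3, y=7), (x=2, y=8), (x=1, y=9), (x=0, y=10)
  Distance 5: (x=0, y=1), (x=1, y=2), (x=2, y=3), (x=3, y=4), (x=4, y=5), (x=5, y=6), (x=4, y=7), (x=3, y=8), (x=2, y=9)
  Distance 6: (x=0, y=0), (x=1, y=1), (x=2, y=2), (x=3, y=3), (x=4, y=4), (x=5, y=5), (x=6, y=6), (x=5, y=7), (x=4, y=8), (x=3, y=9)
  Distance 7: (x=1, y=0), (x=2, y=1), (x=3, y=2), (x=4, y=3), (x=5, y=4), (x=6, y=5), (x=7, y=6), (x=6, y=7), (x=5, y=8), (x=4, y=9), (x=3, y=10)
  Distance 8: (x=2, y=0), (x=3, y=1), (x=4, y=2), (x=5, y=3), (x=6, y=4), (x=7, y=5), (x=7, y=7), (x=6, y=8), (x=5, y=9), (x=4, y=10)
  Distance 9: (x=3, y=0), (x=4, y=1), (x=5, y=2), (x=6, y=3), (x=7, y=4), (x=7, y=8), (x=6, y=9), (x=5, y=10)
  Distance 10: (x=4, y=0), (x=5, y=1), (x=6, y=2), (x=7, y=9), (x=6, y=10)  <- goal reached here
One shortest path (10 moves): (x=0, y=6) -> (x=1, y=6) -> (x=2, y=6) -> (x=3, y=6) -> (x=4, y=6) -> (x=5, y=6) -> (x=6, y=6) -> (x=7, y=6) -> (x=7, y=7) -> (x=7, y=8) -> (x=7, y=9)

Answer: Shortest path length: 10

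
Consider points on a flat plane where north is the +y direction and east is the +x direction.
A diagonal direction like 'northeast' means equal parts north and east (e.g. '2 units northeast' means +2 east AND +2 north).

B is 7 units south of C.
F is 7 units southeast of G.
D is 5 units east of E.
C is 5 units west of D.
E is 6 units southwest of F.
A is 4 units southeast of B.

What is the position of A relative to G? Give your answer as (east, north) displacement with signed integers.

Answer: A is at (east=5, north=-24) relative to G.

Derivation:
Place G at the origin (east=0, north=0).
  F is 7 units southeast of G: delta (east=+7, north=-7); F at (east=7, north=-7).
  E is 6 units southwest of F: delta (east=-6, north=-6); E at (east=1, north=-13).
  D is 5 units east of E: delta (east=+5, north=+0); D at (east=6, north=-13).
  C is 5 units west of D: delta (east=-5, north=+0); C at (east=1, north=-13).
  B is 7 units south of C: delta (east=+0, north=-7); B at (east=1, north=-20).
  A is 4 units southeast of B: delta (east=+4, north=-4); A at (east=5, north=-24).
Therefore A relative to G: (east=5, north=-24).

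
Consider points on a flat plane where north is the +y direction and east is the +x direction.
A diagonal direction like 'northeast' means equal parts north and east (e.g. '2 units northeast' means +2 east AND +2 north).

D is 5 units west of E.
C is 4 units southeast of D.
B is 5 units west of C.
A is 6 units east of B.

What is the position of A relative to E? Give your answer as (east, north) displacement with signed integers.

Place E at the origin (east=0, north=0).
  D is 5 units west of E: delta (east=-5, north=+0); D at (east=-5, north=0).
  C is 4 units southeast of D: delta (east=+4, north=-4); C at (east=-1, north=-4).
  B is 5 units west of C: delta (east=-5, north=+0); B at (east=-6, north=-4).
  A is 6 units east of B: delta (east=+6, north=+0); A at (east=0, north=-4).
Therefore A relative to E: (east=0, north=-4).

Answer: A is at (east=0, north=-4) relative to E.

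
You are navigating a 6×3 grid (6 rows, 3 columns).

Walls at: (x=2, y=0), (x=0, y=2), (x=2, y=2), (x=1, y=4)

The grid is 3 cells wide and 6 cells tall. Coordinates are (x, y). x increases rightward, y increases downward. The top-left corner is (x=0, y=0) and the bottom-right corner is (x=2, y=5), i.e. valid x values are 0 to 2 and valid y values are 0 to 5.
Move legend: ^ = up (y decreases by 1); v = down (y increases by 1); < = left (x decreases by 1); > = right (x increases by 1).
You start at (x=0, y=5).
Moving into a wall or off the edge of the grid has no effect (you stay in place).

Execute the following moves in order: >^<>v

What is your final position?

Answer: Final position: (x=1, y=5)

Derivation:
Start: (x=0, y=5)
  > (right): (x=0, y=5) -> (x=1, y=5)
  ^ (up): blocked, stay at (x=1, y=5)
  < (left): (x=1, y=5) -> (x=0, y=5)
  > (right): (x=0, y=5) -> (x=1, y=5)
  v (down): blocked, stay at (x=1, y=5)
Final: (x=1, y=5)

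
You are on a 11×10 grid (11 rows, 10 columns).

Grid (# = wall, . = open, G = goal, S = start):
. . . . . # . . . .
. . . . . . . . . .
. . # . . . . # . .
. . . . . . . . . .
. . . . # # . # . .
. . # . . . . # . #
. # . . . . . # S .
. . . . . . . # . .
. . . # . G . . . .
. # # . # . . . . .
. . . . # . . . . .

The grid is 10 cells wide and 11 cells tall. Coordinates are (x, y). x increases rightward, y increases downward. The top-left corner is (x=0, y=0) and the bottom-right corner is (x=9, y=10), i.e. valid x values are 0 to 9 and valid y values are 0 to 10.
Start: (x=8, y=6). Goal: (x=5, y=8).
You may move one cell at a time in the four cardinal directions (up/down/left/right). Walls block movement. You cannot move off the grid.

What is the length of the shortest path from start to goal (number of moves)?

BFS from (x=8, y=6) until reaching (x=5, y=8):
  Distance 0: (x=8, y=6)
  Distance 1: (x=8, y=5), (x=9, y=6), (x=8, y=7)
  Distance 2: (x=8, y=4), (x=9, y=7), (x=8, y=8)
  Distance 3: (x=8, y=3), (x=9, y=4), (x=7, y=8), (x=9, y=8), (x=8, y=9)
  Distance 4: (x=8, y=2), (x=7, y=3), (x=9, y=3), (x=6, y=8), (x=7, y=9), (x=9, y=9), (x=8, y=10)
  Distance 5: (x=8, y=1), (x=9, y=2), (x=6, y=3), (x=6, y=7), (x=5, y=8), (x=6, y=9), (x=7, y=10), (x=9, y=10)  <- goal reached here
One shortest path (5 moves): (x=8, y=6) -> (x=8, y=7) -> (x=8, y=8) -> (x=7, y=8) -> (x=6, y=8) -> (x=5, y=8)

Answer: Shortest path length: 5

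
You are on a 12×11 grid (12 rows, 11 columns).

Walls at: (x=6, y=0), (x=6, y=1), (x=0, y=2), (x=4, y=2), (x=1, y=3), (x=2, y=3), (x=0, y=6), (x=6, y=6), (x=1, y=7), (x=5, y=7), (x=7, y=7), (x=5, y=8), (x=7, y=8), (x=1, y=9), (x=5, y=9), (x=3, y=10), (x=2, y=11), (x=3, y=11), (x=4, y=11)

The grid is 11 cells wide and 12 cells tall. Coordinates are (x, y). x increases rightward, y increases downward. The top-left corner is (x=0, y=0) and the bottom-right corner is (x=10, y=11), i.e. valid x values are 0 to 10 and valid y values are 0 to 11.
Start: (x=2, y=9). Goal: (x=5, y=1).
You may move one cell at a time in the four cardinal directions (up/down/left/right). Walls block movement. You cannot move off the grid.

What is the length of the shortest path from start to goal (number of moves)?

BFS from (x=2, y=9) until reaching (x=5, y=1):
  Distance 0: (x=2, y=9)
  Distance 1: (x=2, y=8), (x=3, y=9), (x=2, y=10)
  Distance 2: (x=2, y=7), (x=1, y=8), (x=3, y=8), (x=4, y=9), (x=1, y=10)
  Distance 3: (x=2, y=6), (x=3, y=7), (x=0, y=8), (x=4, y=8), (x=0, y=10), (x=4, y=10), (x=1, y=11)
  Distance 4: (x=2, y=5), (x=1, y=6), (x=3, y=6), (x=0, y=7), (x=4, y=7), (x=0, y=9), (x=5, y=10), (x=0, y=11)
  Distance 5: (x=2, y=4), (x=1, y=5), (x=3, y=5), (x=4, y=6), (x=6, y=10), (x=5, y=11)
  Distance 6: (x=1, y=4), (x=3, y=4), (x=0, y=5), (x=4, y=5), (x=5, y=6), (x=6, y=9), (x=7, y=10), (x=6, y=11)
  Distance 7: (x=3, y=3), (x=0, y=4), (x=4, y=4), (x=5, y=5), (x=6, y=8), (x=7, y=9), (x=8, y=10), (x=7, y=11)
  Distance 8: (x=3, y=2), (x=0, y=3), (x=4, y=3), (x=5, y=4), (x=6, y=5), (x=6, y=7), (x=8, y=9), (x=9, y=10), (x=8, y=11)
  Distance 9: (x=3, y=1), (x=2, y=2), (x=5, y=3), (x=6, y=4), (x=7, y=5), (x=8, y=8), (x=9, y=9), (x=10, y=10), (x=9, y=11)
  Distance 10: (x=3, y=0), (x=2, y=1), (x=4, y=1), (x=1, y=2), (x=5, y=2), (x=6, y=3), (x=7, y=4), (x=8, y=5), (x=7, y=6), (x=8, y=7), (x=9, y=8), (x=10, y=9), (x=10, y=11)
  Distance 11: (x=2, y=0), (x=4, y=0), (x=1, y=1), (x=5, y=1), (x=6, y=2), (x=7, y=3), (x=8, y=4), (x=9, y=5), (x=8, y=6), (x=9, y=7), (x=10, y=8)  <- goal reached here
One shortest path (11 moves): (x=2, y=9) -> (x=3, y=9) -> (x=4, y=9) -> (x=4, y=8) -> (x=4, y=7) -> (x=4, y=6) -> (x=5, y=6) -> (x=5, y=5) -> (x=5, y=4) -> (x=5, y=3) -> (x=5, y=2) -> (x=5, y=1)

Answer: Shortest path length: 11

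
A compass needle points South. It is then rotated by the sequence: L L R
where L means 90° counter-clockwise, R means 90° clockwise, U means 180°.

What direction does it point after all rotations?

Start: South
  L (left (90° counter-clockwise)) -> East
  L (left (90° counter-clockwise)) -> North
  R (right (90° clockwise)) -> East
Final: East

Answer: Final heading: East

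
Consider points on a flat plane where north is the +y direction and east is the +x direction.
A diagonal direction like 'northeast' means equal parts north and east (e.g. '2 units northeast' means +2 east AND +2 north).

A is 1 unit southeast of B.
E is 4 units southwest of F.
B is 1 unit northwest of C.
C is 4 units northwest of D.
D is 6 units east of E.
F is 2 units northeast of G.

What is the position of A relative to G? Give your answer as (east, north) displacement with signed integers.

Answer: A is at (east=0, north=2) relative to G.

Derivation:
Place G at the origin (east=0, north=0).
  F is 2 units northeast of G: delta (east=+2, north=+2); F at (east=2, north=2).
  E is 4 units southwest of F: delta (east=-4, north=-4); E at (east=-2, north=-2).
  D is 6 units east of E: delta (east=+6, north=+0); D at (east=4, north=-2).
  C is 4 units northwest of D: delta (east=-4, north=+4); C at (east=0, north=2).
  B is 1 unit northwest of C: delta (east=-1, north=+1); B at (east=-1, north=3).
  A is 1 unit southeast of B: delta (east=+1, north=-1); A at (east=0, north=2).
Therefore A relative to G: (east=0, north=2).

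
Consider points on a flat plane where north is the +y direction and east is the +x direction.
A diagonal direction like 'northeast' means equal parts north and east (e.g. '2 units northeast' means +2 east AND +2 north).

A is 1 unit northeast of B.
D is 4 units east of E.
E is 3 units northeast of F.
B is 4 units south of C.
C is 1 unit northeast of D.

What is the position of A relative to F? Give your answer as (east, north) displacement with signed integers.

Place F at the origin (east=0, north=0).
  E is 3 units northeast of F: delta (east=+3, north=+3); E at (east=3, north=3).
  D is 4 units east of E: delta (east=+4, north=+0); D at (east=7, north=3).
  C is 1 unit northeast of D: delta (east=+1, north=+1); C at (east=8, north=4).
  B is 4 units south of C: delta (east=+0, north=-4); B at (east=8, north=0).
  A is 1 unit northeast of B: delta (east=+1, north=+1); A at (east=9, north=1).
Therefore A relative to F: (east=9, north=1).

Answer: A is at (east=9, north=1) relative to F.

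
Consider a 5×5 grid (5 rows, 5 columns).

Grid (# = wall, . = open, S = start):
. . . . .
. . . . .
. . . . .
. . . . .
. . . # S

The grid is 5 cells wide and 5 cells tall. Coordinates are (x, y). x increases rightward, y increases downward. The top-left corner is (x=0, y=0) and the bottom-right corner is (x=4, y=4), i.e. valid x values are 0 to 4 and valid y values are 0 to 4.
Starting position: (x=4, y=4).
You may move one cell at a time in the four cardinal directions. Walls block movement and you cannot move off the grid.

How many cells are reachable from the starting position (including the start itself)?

BFS flood-fill from (x=4, y=4):
  Distance 0: (x=4, y=4)
  Distance 1: (x=4, y=3)
  Distance 2: (x=4, y=2), (x=3, y=3)
  Distance 3: (x=4, y=1), (x=3, y=2), (x=2, y=3)
  Distance 4: (x=4, y=0), (x=3, y=1), (x=2, y=2), (x=1, y=3), (x=2, y=4)
  Distance 5: (x=3, y=0), (x=2, y=1), (x=1, y=2), (x=0, y=3), (x=1, y=4)
  Distance 6: (x=2, y=0), (x=1, y=1), (x=0, y=2), (x=0, y=4)
  Distance 7: (x=1, y=0), (x=0, y=1)
  Distance 8: (x=0, y=0)
Total reachable: 24 (grid has 24 open cells total)

Answer: Reachable cells: 24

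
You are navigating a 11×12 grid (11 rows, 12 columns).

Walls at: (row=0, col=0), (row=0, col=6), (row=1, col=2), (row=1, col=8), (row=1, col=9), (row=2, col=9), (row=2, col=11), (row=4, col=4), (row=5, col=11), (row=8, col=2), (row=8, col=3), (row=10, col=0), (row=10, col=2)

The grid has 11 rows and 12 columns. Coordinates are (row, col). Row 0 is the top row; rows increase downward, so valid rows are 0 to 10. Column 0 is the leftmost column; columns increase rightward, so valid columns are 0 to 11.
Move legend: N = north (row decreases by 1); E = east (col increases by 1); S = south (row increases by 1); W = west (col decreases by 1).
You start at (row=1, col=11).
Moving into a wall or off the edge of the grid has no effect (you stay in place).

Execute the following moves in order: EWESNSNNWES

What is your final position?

Answer: Final position: (row=1, col=11)

Derivation:
Start: (row=1, col=11)
  E (east): blocked, stay at (row=1, col=11)
  W (west): (row=1, col=11) -> (row=1, col=10)
  E (east): (row=1, col=10) -> (row=1, col=11)
  S (south): blocked, stay at (row=1, col=11)
  N (north): (row=1, col=11) -> (row=0, col=11)
  S (south): (row=0, col=11) -> (row=1, col=11)
  N (north): (row=1, col=11) -> (row=0, col=11)
  N (north): blocked, stay at (row=0, col=11)
  W (west): (row=0, col=11) -> (row=0, col=10)
  E (east): (row=0, col=10) -> (row=0, col=11)
  S (south): (row=0, col=11) -> (row=1, col=11)
Final: (row=1, col=11)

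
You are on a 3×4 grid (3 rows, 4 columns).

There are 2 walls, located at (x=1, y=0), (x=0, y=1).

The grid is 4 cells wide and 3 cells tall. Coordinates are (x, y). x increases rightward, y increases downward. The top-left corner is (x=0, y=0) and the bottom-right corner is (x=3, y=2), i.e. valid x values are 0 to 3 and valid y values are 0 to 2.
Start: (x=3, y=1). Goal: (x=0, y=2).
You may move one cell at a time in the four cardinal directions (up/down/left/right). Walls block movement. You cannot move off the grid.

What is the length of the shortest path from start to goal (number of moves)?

Answer: Shortest path length: 4

Derivation:
BFS from (x=3, y=1) until reaching (x=0, y=2):
  Distance 0: (x=3, y=1)
  Distance 1: (x=3, y=0), (x=2, y=1), (x=3, y=2)
  Distance 2: (x=2, y=0), (x=1, y=1), (x=2, y=2)
  Distance 3: (x=1, y=2)
  Distance 4: (x=0, y=2)  <- goal reached here
One shortest path (4 moves): (x=3, y=1) -> (x=2, y=1) -> (x=1, y=1) -> (x=1, y=2) -> (x=0, y=2)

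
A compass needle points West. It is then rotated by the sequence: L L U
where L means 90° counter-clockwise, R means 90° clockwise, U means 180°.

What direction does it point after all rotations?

Start: West
  L (left (90° counter-clockwise)) -> South
  L (left (90° counter-clockwise)) -> East
  U (U-turn (180°)) -> West
Final: West

Answer: Final heading: West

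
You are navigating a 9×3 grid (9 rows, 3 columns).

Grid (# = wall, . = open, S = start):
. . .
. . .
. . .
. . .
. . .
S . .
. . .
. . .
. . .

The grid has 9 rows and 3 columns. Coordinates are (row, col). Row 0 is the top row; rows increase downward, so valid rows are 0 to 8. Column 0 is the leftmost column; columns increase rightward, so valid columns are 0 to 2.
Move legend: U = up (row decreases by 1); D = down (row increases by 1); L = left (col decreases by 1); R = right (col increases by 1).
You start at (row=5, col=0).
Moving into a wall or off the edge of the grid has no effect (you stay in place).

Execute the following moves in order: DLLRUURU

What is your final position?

Answer: Final position: (row=3, col=2)

Derivation:
Start: (row=5, col=0)
  D (down): (row=5, col=0) -> (row=6, col=0)
  L (left): blocked, stay at (row=6, col=0)
  L (left): blocked, stay at (row=6, col=0)
  R (right): (row=6, col=0) -> (row=6, col=1)
  U (up): (row=6, col=1) -> (row=5, col=1)
  U (up): (row=5, col=1) -> (row=4, col=1)
  R (right): (row=4, col=1) -> (row=4, col=2)
  U (up): (row=4, col=2) -> (row=3, col=2)
Final: (row=3, col=2)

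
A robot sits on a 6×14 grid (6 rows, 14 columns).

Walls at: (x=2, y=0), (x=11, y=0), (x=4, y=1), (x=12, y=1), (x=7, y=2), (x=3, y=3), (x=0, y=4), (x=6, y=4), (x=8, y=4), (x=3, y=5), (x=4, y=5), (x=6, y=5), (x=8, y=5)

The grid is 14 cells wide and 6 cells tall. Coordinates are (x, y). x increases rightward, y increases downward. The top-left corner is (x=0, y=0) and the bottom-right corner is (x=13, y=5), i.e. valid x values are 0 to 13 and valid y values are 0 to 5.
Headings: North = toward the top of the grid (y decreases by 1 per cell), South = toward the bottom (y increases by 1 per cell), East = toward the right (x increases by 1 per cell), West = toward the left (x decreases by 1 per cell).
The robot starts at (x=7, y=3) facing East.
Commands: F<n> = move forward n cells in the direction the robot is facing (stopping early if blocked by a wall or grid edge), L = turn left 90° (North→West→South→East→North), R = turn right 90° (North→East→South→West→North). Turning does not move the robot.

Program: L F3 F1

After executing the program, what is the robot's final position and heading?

Answer: Final position: (x=7, y=3), facing North

Derivation:
Start: (x=7, y=3), facing East
  L: turn left, now facing North
  F3: move forward 0/3 (blocked), now at (x=7, y=3)
  F1: move forward 0/1 (blocked), now at (x=7, y=3)
Final: (x=7, y=3), facing North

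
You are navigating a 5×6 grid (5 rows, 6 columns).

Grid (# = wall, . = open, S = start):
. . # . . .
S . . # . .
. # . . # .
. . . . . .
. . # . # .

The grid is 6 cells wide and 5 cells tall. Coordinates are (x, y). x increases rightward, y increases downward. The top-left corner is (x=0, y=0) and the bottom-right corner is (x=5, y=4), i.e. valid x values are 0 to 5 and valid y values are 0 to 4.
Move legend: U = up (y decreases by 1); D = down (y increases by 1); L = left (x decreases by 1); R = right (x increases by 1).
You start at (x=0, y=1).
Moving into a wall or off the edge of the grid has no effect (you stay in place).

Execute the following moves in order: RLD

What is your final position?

Answer: Final position: (x=0, y=2)

Derivation:
Start: (x=0, y=1)
  R (right): (x=0, y=1) -> (x=1, y=1)
  L (left): (x=1, y=1) -> (x=0, y=1)
  D (down): (x=0, y=1) -> (x=0, y=2)
Final: (x=0, y=2)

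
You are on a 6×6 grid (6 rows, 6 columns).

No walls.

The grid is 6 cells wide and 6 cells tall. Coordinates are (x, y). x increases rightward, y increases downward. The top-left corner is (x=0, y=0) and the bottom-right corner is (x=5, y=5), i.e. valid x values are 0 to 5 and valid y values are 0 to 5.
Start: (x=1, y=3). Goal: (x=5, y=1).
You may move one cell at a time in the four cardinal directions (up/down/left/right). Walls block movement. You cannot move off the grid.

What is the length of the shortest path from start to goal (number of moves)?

BFS from (x=1, y=3) until reaching (x=5, y=1):
  Distance 0: (x=1, y=3)
  Distance 1: (x=1, y=2), (x=0, y=3), (x=2, y=3), (x=1, y=4)
  Distance 2: (x=1, y=1), (x=0, y=2), (x=2, y=2), (x=3, y=3), (x=0, y=4), (x=2, y=4), (x=1, y=5)
  Distance 3: (x=1, y=0), (x=0, y=1), (x=2, y=1), (x=3, y=2), (x=4, y=3), (x=3, y=4), (x=0, y=5), (x=2, y=5)
  Distance 4: (x=0, y=0), (x=2, y=0), (x=3, y=1), (x=4, y=2), (x=5, y=3), (x=4, y=4), (x=3, y=5)
  Distance 5: (x=3, y=0), (x=4, y=1), (x=5, y=2), (x=5, y=4), (x=4, y=5)
  Distance 6: (x=4, y=0), (x=5, y=1), (x=5, y=5)  <- goal reached here
One shortest path (6 moves): (x=1, y=3) -> (x=2, y=3) -> (x=3, y=3) -> (x=4, y=3) -> (x=5, y=3) -> (x=5, y=2) -> (x=5, y=1)

Answer: Shortest path length: 6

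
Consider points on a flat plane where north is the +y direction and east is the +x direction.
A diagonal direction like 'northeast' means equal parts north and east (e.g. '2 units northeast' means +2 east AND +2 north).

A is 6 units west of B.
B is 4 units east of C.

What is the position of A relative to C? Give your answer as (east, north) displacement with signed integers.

Answer: A is at (east=-2, north=0) relative to C.

Derivation:
Place C at the origin (east=0, north=0).
  B is 4 units east of C: delta (east=+4, north=+0); B at (east=4, north=0).
  A is 6 units west of B: delta (east=-6, north=+0); A at (east=-2, north=0).
Therefore A relative to C: (east=-2, north=0).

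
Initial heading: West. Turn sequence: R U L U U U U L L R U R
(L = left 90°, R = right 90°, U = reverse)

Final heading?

Start: West
  R (right (90° clockwise)) -> North
  U (U-turn (180°)) -> South
  L (left (90° counter-clockwise)) -> East
  U (U-turn (180°)) -> West
  U (U-turn (180°)) -> East
  U (U-turn (180°)) -> West
  U (U-turn (180°)) -> East
  L (left (90° counter-clockwise)) -> North
  L (left (90° counter-clockwise)) -> West
  R (right (90° clockwise)) -> North
  U (U-turn (180°)) -> South
  R (right (90° clockwise)) -> West
Final: West

Answer: Final heading: West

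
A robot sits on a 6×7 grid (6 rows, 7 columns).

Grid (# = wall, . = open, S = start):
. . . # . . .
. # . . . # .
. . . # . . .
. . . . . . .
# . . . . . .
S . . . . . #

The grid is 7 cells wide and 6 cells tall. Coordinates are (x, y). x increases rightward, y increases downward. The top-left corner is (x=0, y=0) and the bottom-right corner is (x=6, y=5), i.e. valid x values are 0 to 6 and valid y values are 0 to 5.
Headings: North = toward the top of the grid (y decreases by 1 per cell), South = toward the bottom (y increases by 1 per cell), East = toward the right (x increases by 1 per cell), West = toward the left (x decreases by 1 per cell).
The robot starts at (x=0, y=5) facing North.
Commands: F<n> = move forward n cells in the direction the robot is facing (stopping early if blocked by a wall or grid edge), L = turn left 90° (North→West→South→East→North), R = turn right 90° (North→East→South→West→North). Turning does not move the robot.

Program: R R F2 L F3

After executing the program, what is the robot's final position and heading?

Start: (x=0, y=5), facing North
  R: turn right, now facing East
  R: turn right, now facing South
  F2: move forward 0/2 (blocked), now at (x=0, y=5)
  L: turn left, now facing East
  F3: move forward 3, now at (x=3, y=5)
Final: (x=3, y=5), facing East

Answer: Final position: (x=3, y=5), facing East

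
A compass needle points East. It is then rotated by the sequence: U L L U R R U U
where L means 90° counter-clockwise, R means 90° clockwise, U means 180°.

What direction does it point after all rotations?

Answer: Final heading: East

Derivation:
Start: East
  U (U-turn (180°)) -> West
  L (left (90° counter-clockwise)) -> South
  L (left (90° counter-clockwise)) -> East
  U (U-turn (180°)) -> West
  R (right (90° clockwise)) -> North
  R (right (90° clockwise)) -> East
  U (U-turn (180°)) -> West
  U (U-turn (180°)) -> East
Final: East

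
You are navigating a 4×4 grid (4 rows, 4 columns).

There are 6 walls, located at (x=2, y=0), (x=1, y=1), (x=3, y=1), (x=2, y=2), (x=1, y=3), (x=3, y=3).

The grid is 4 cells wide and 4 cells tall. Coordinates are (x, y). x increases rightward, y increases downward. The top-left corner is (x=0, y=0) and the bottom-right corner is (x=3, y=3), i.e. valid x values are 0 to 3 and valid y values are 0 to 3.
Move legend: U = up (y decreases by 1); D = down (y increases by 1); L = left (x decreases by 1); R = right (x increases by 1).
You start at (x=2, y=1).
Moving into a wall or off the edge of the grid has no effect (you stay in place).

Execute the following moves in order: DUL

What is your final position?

Start: (x=2, y=1)
  D (down): blocked, stay at (x=2, y=1)
  U (up): blocked, stay at (x=2, y=1)
  L (left): blocked, stay at (x=2, y=1)
Final: (x=2, y=1)

Answer: Final position: (x=2, y=1)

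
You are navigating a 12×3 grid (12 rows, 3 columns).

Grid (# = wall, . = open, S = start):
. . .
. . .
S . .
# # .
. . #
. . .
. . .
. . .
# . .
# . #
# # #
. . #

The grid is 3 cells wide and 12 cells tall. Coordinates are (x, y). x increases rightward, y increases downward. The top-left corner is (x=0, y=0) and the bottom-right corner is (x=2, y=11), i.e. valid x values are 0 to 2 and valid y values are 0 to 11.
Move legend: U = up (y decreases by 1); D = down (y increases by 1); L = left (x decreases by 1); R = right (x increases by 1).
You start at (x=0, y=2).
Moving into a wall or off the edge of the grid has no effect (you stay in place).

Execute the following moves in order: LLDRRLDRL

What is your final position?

Answer: Final position: (x=1, y=2)

Derivation:
Start: (x=0, y=2)
  L (left): blocked, stay at (x=0, y=2)
  L (left): blocked, stay at (x=0, y=2)
  D (down): blocked, stay at (x=0, y=2)
  R (right): (x=0, y=2) -> (x=1, y=2)
  R (right): (x=1, y=2) -> (x=2, y=2)
  L (left): (x=2, y=2) -> (x=1, y=2)
  D (down): blocked, stay at (x=1, y=2)
  R (right): (x=1, y=2) -> (x=2, y=2)
  L (left): (x=2, y=2) -> (x=1, y=2)
Final: (x=1, y=2)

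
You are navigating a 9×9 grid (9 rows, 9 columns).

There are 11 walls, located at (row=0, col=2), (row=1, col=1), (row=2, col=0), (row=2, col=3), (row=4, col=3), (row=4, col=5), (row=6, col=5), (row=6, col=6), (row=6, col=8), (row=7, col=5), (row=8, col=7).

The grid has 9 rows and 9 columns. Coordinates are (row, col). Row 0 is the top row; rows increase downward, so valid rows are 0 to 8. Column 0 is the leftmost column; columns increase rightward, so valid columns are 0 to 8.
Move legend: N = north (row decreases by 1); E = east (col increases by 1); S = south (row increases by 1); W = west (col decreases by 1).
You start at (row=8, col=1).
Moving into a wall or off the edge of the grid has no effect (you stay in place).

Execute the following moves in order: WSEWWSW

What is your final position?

Answer: Final position: (row=8, col=0)

Derivation:
Start: (row=8, col=1)
  W (west): (row=8, col=1) -> (row=8, col=0)
  S (south): blocked, stay at (row=8, col=0)
  E (east): (row=8, col=0) -> (row=8, col=1)
  W (west): (row=8, col=1) -> (row=8, col=0)
  W (west): blocked, stay at (row=8, col=0)
  S (south): blocked, stay at (row=8, col=0)
  W (west): blocked, stay at (row=8, col=0)
Final: (row=8, col=0)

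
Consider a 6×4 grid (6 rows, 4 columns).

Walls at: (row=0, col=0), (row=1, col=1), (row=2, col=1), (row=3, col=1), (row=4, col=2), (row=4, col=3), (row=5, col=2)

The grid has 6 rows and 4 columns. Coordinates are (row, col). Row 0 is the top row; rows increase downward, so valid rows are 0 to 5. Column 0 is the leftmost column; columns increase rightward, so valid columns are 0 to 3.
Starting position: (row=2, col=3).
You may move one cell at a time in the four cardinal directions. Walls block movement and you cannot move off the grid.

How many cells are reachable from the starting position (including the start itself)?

BFS flood-fill from (row=2, col=3):
  Distance 0: (row=2, col=3)
  Distance 1: (row=1, col=3), (row=2, col=2), (row=3, col=3)
  Distance 2: (row=0, col=3), (row=1, col=2), (row=3, col=2)
  Distance 3: (row=0, col=2)
  Distance 4: (row=0, col=1)
Total reachable: 9 (grid has 17 open cells total)

Answer: Reachable cells: 9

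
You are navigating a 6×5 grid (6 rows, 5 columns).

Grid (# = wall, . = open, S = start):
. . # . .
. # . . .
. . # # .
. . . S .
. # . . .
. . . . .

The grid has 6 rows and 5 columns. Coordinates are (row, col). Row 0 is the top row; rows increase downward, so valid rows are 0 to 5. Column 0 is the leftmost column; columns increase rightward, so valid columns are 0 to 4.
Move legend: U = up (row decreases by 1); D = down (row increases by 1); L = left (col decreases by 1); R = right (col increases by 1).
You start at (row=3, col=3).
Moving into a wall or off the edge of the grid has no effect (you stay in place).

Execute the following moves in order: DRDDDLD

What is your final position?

Start: (row=3, col=3)
  D (down): (row=3, col=3) -> (row=4, col=3)
  R (right): (row=4, col=3) -> (row=4, col=4)
  D (down): (row=4, col=4) -> (row=5, col=4)
  D (down): blocked, stay at (row=5, col=4)
  D (down): blocked, stay at (row=5, col=4)
  L (left): (row=5, col=4) -> (row=5, col=3)
  D (down): blocked, stay at (row=5, col=3)
Final: (row=5, col=3)

Answer: Final position: (row=5, col=3)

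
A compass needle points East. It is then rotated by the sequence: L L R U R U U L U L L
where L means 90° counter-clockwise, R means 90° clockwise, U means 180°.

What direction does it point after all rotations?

Start: East
  L (left (90° counter-clockwise)) -> North
  L (left (90° counter-clockwise)) -> West
  R (right (90° clockwise)) -> North
  U (U-turn (180°)) -> South
  R (right (90° clockwise)) -> West
  U (U-turn (180°)) -> East
  U (U-turn (180°)) -> West
  L (left (90° counter-clockwise)) -> South
  U (U-turn (180°)) -> North
  L (left (90° counter-clockwise)) -> West
  L (left (90° counter-clockwise)) -> South
Final: South

Answer: Final heading: South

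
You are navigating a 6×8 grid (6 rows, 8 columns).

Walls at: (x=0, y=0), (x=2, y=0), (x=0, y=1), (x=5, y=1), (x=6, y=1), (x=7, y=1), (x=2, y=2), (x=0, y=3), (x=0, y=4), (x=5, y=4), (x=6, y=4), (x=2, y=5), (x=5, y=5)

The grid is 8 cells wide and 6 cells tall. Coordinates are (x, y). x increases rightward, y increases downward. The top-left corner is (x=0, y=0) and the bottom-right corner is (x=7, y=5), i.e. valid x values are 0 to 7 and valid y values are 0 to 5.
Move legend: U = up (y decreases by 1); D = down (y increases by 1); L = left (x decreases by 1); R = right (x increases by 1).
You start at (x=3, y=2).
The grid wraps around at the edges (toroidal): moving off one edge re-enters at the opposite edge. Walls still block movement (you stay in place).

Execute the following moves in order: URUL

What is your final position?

Start: (x=3, y=2)
  U (up): (x=3, y=2) -> (x=3, y=1)
  R (right): (x=3, y=1) -> (x=4, y=1)
  U (up): (x=4, y=1) -> (x=4, y=0)
  L (left): (x=4, y=0) -> (x=3, y=0)
Final: (x=3, y=0)

Answer: Final position: (x=3, y=0)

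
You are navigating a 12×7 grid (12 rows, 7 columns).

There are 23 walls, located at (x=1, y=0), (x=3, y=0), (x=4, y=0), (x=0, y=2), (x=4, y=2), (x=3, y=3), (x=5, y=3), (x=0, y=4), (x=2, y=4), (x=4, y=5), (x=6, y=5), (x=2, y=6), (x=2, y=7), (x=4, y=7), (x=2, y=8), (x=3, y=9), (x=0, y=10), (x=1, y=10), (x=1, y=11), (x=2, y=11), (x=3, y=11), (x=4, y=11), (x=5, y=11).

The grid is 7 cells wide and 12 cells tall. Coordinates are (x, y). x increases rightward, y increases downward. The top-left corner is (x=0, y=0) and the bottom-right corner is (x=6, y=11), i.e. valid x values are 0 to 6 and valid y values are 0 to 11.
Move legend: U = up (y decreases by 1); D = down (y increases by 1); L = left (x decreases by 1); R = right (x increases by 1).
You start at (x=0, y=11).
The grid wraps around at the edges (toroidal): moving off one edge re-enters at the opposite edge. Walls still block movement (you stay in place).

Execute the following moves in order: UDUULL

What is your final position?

Answer: Final position: (x=6, y=11)

Derivation:
Start: (x=0, y=11)
  U (up): blocked, stay at (x=0, y=11)
  D (down): (x=0, y=11) -> (x=0, y=0)
  U (up): (x=0, y=0) -> (x=0, y=11)
  U (up): blocked, stay at (x=0, y=11)
  L (left): (x=0, y=11) -> (x=6, y=11)
  L (left): blocked, stay at (x=6, y=11)
Final: (x=6, y=11)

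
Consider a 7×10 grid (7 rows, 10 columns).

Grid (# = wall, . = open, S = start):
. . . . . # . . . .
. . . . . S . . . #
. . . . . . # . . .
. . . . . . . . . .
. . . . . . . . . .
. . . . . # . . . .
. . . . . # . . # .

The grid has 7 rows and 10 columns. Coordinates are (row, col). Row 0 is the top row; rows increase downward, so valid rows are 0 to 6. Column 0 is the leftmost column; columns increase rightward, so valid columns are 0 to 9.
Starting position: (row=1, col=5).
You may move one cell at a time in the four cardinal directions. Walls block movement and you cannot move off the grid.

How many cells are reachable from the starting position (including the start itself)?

Answer: Reachable cells: 64

Derivation:
BFS flood-fill from (row=1, col=5):
  Distance 0: (row=1, col=5)
  Distance 1: (row=1, col=4), (row=1, col=6), (row=2, col=5)
  Distance 2: (row=0, col=4), (row=0, col=6), (row=1, col=3), (row=1, col=7), (row=2, col=4), (row=3, col=5)
  Distance 3: (row=0, col=3), (row=0, col=7), (row=1, col=2), (row=1, col=8), (row=2, col=3), (row=2, col=7), (row=3, col=4), (row=3, col=6), (row=4, col=5)
  Distance 4: (row=0, col=2), (row=0, col=8), (row=1, col=1), (row=2, col=2), (row=2, col=8), (row=3, col=3), (row=3, col=7), (row=4, col=4), (row=4, col=6)
  Distance 5: (row=0, col=1), (row=0, col=9), (row=1, col=0), (row=2, col=1), (row=2, col=9), (row=3, col=2), (row=3, col=8), (row=4, col=3), (row=4, col=7), (row=5, col=4), (row=5, col=6)
  Distance 6: (row=0, col=0), (row=2, col=0), (row=3, col=1), (row=3, col=9), (row=4, col=2), (row=4, col=8), (row=5, col=3), (row=5, col=7), (row=6, col=4), (row=6, col=6)
  Distance 7: (row=3, col=0), (row=4, col=1), (row=4, col=9), (row=5, col=2), (row=5, col=8), (row=6, col=3), (row=6, col=7)
  Distance 8: (row=4, col=0), (row=5, col=1), (row=5, col=9), (row=6, col=2)
  Distance 9: (row=5, col=0), (row=6, col=1), (row=6, col=9)
  Distance 10: (row=6, col=0)
Total reachable: 64 (grid has 64 open cells total)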